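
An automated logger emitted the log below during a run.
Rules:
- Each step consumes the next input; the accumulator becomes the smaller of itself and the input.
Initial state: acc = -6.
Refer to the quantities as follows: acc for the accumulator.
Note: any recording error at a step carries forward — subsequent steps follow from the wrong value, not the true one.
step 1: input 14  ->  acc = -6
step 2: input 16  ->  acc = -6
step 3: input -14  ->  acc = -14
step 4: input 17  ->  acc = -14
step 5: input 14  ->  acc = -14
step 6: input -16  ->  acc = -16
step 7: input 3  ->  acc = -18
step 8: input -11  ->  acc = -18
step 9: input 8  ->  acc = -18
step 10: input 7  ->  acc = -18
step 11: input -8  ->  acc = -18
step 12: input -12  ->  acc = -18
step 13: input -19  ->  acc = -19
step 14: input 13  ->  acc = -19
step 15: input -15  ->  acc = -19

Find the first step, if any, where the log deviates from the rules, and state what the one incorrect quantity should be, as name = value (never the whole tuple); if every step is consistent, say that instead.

step 7, acc = -16

Recomputing the run from the initial state:
step 1: acc = -6
step 2: acc = -6
step 3: acc = -14
step 4: acc = -14
step 5: acc = -14
step 6: acc = -16
step 7: acc = -16
step 8: acc = -16
step 9: acc = -16
step 10: acc = -16
step 11: acc = -16
step 12: acc = -16
step 13: acc = -19
step 14: acc = -19
step 15: acc = -19
The first disagreement with the log is at step 7, where the value should be acc = -16.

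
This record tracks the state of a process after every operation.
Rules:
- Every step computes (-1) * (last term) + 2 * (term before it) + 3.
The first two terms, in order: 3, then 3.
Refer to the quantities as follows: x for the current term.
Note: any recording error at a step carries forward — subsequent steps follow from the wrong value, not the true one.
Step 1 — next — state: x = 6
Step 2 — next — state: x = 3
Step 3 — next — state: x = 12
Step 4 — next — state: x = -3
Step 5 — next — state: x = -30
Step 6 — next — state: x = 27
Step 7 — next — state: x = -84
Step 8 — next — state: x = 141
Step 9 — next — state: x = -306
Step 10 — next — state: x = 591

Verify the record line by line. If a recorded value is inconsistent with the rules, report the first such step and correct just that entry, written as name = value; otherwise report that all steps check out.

step 5, x = 30

step 1: x = -1*(3) + (2)*(3) + (3) = 6 -> in agreement
step 2: x = -1*(6) + (2)*(3) + (3) = 3 -> no discrepancy
step 3: x = -1*(3) + (2)*(6) + (3) = 12 -> in agreement
step 4: x = -1*(12) + (2)*(3) + (3) = -3 -> confirmed correct
step 5: x = -1*(-3) + (2)*(12) + (3) = 30 -> not what was recorded
So the first discrepancy is step 5, where the right value is x = 30.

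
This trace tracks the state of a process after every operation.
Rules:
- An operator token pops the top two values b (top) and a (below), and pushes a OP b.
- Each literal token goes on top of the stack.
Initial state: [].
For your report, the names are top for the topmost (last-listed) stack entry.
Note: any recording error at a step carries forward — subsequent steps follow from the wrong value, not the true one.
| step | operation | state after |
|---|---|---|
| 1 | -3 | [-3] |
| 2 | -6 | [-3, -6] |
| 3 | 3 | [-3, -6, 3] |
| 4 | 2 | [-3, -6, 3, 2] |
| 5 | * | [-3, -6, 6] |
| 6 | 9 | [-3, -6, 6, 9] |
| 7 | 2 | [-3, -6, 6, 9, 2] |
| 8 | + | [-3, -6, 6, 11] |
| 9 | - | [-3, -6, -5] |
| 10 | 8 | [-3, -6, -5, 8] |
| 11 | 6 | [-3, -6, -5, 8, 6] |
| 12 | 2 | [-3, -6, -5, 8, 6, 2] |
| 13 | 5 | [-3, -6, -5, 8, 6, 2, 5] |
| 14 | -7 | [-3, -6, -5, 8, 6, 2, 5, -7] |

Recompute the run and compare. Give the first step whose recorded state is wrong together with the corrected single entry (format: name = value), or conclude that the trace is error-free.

no error

Recomputing the run from the initial state:
step 1: [-3]
step 2: [-3, -6]
step 3: [-3, -6, 3]
step 4: [-3, -6, 3, 2]
step 5: [-3, -6, 6]
step 6: [-3, -6, 6, 9]
step 7: [-3, -6, 6, 9, 2]
step 8: [-3, -6, 6, 11]
step 9: [-3, -6, -5]
step 10: [-3, -6, -5, 8]
step 11: [-3, -6, -5, 8, 6]
step 12: [-3, -6, -5, 8, 6, 2]
step 13: [-3, -6, -5, 8, 6, 2, 5]
step 14: [-3, -6, -5, 8, 6, 2, 5, -7]
This matches the trace at every step.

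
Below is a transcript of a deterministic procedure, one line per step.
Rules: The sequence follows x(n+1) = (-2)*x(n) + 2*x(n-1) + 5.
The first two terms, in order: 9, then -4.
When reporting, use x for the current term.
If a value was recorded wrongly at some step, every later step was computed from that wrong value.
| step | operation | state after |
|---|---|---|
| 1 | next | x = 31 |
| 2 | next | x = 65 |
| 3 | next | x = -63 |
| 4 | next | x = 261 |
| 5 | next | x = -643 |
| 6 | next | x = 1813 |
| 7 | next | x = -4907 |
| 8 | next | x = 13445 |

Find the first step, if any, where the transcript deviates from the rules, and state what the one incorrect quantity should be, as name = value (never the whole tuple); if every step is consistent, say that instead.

step 2, x = -65

1. x = -2*(-4) + (2)*(9) + (5) = 31 (matches)
2. x = -2*(31) + (2)*(-4) + (5) = -65 (the transcript has a different value)
Conclusion: step 2 carries the first error; the entry should be x = -65.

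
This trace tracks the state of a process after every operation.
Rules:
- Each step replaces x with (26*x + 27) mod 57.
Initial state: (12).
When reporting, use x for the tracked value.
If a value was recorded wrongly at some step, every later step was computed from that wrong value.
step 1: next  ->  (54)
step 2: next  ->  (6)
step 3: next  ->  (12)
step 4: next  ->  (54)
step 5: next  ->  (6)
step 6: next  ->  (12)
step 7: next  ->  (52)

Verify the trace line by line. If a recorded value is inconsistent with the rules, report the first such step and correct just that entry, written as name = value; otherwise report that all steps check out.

Step 1: x = (26*12 + 27) mod 57 = 54 — verified.
Step 2: x = (26*54 + 27) mod 57 = 6 — exactly as logged.
Step 3: x = (26*6 + 27) mod 57 = 12 — in agreement.
Step 4: x = (26*12 + 27) mod 57 = 54 — checks out.
Step 5: x = (26*54 + 27) mod 57 = 6 — in agreement.
Step 6: x = (26*6 + 27) mod 57 = 12 — consistent with the trace.
Step 7: x = (26*12 + 27) mod 57 = 54 — the recorded entry deviates here.
That makes step 7 the first incorrect line — x = 54 is what it should show.

step 7, x = 54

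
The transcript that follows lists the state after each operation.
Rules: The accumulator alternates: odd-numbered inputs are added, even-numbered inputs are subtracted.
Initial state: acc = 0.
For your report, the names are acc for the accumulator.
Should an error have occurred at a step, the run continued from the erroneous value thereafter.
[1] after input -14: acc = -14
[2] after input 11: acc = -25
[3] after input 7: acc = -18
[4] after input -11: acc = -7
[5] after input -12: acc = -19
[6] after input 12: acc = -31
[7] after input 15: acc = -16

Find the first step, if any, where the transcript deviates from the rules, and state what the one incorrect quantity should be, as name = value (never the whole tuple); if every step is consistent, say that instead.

step 1: acc = 0 + -14 = -14 -> consistent with the transcript
step 2: acc = -14 - 11 = -25 -> exactly as logged
step 3: acc = -25 + 7 = -18 -> agrees with the transcript
step 4: acc = -18 - -11 = -7 -> exactly as logged
step 5: acc = -7 + -12 = -19 -> same as recorded
step 6: acc = -19 - 12 = -31 -> consistent with the transcript
step 7: acc = -31 + 15 = -16 -> confirmed correct
Every step is consistent.

no error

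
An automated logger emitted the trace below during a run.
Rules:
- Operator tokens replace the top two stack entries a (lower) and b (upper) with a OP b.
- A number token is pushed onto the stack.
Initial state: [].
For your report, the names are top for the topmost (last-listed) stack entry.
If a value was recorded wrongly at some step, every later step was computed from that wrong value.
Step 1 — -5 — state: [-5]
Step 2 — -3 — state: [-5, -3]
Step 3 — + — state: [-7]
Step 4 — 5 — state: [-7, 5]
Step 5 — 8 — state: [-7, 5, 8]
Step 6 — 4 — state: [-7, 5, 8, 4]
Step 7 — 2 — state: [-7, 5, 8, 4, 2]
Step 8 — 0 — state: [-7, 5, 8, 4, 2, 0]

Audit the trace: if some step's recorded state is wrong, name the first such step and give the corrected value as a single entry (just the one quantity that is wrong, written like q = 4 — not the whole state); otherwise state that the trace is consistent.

step 3, top = -8

step 1: push -5: top = -5 -> matches
step 2: push -3: top = -3 -> no discrepancy
step 3: -5 + -3 = -8 -> the trace has a different value
First incorrect step: 3; the correct value is top = -8.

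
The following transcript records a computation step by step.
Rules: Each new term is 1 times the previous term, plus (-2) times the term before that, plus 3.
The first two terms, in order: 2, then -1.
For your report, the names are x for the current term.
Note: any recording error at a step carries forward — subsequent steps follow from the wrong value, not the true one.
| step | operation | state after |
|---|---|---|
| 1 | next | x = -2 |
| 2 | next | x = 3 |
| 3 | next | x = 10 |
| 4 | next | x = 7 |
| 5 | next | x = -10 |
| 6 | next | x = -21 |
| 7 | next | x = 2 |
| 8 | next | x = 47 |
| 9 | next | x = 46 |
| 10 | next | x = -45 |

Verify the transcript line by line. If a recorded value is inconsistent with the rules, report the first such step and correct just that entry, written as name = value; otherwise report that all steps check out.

no error

Step 1: x = 1*(-1) + (-2)*(2) + (3) = -2 — agrees with the transcript.
Step 2: x = 1*(-2) + (-2)*(-1) + (3) = 3 — consistent with the transcript.
Step 3: x = 1*(3) + (-2)*(-2) + (3) = 10 — verified.
Step 4: x = 1*(10) + (-2)*(3) + (3) = 7 — no discrepancy.
Step 5: x = 1*(7) + (-2)*(10) + (3) = -10 — confirmed correct.
Step 6: x = 1*(-10) + (-2)*(7) + (3) = -21 — no discrepancy.
Step 7: x = 1*(-21) + (-2)*(-10) + (3) = 2 — checks out.
Step 8: x = 1*(2) + (-2)*(-21) + (3) = 47 — matches.
Step 9: x = 1*(47) + (-2)*(2) + (3) = 46 — checks out.
Step 10: x = 1*(46) + (-2)*(47) + (3) = -45 — same as recorded.
Every step is consistent.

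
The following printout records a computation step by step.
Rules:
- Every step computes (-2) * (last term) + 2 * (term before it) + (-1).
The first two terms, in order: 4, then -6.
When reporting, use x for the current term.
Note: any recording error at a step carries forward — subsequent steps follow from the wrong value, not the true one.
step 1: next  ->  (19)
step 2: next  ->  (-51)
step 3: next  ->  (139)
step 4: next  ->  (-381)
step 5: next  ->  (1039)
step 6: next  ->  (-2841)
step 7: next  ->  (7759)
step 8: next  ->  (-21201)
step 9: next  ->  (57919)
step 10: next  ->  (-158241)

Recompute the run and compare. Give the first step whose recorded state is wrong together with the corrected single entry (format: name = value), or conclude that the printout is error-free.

no error

Step 1: x = -2*(-6) + (2)*(4) + (-1) = 19 — same as recorded.
Step 2: x = -2*(19) + (2)*(-6) + (-1) = -51 — confirmed correct.
Step 3: x = -2*(-51) + (2)*(19) + (-1) = 139 — verified.
Step 4: x = -2*(139) + (2)*(-51) + (-1) = -381 — same as recorded.
Step 5: x = -2*(-381) + (2)*(139) + (-1) = 1039 — exactly as logged.
Step 6: x = -2*(1039) + (2)*(-381) + (-1) = -2841 — in agreement.
Step 7: x = -2*(-2841) + (2)*(1039) + (-1) = 7759 — agrees with the printout.
Step 8: x = -2*(7759) + (2)*(-2841) + (-1) = -21201 — same as recorded.
Step 9: x = -2*(-21201) + (2)*(7759) + (-1) = 57919 — in agreement.
Step 10: x = -2*(57919) + (2)*(-21201) + (-1) = -158241 — consistent with the printout.
All entries verified; no error found.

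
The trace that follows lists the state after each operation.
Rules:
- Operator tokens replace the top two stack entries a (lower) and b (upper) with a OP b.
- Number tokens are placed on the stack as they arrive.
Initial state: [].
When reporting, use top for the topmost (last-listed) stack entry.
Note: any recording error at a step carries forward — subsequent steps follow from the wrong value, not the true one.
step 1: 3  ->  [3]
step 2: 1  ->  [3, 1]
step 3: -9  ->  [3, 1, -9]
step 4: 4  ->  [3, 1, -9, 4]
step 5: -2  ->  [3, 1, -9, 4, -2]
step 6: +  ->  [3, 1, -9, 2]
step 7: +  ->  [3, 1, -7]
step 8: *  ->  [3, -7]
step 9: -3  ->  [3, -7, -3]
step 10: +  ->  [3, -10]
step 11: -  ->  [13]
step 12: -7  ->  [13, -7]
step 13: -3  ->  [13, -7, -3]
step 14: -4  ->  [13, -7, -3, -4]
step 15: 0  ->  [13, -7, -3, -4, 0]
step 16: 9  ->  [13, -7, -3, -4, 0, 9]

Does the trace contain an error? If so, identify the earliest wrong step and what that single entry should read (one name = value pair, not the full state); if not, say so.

step 1: push 3: top = 3 -> checks out
step 2: push 1: top = 1 -> exactly as logged
step 3: push -9: top = -9 -> no discrepancy
step 4: push 4: top = 4 -> exactly as logged
step 5: push -2: top = -2 -> same as recorded
step 6: 4 + -2 = 2 -> exactly as logged
step 7: -9 + 2 = -7 -> checks out
step 8: 1 * -7 = -7 -> agrees with the trace
step 9: push -3: top = -3 -> verified
step 10: -7 + -3 = -10 -> verified
step 11: 3 - -10 = 13 -> matches
step 12: push -7: top = -7 -> agrees with the trace
step 13: push -3: top = -3 -> consistent with the trace
step 14: push -4: top = -4 -> in agreement
step 15: push 0: top = 0 -> matches
step 16: push 9: top = 9 -> agrees with the trace
No step deviates from the rules.

no error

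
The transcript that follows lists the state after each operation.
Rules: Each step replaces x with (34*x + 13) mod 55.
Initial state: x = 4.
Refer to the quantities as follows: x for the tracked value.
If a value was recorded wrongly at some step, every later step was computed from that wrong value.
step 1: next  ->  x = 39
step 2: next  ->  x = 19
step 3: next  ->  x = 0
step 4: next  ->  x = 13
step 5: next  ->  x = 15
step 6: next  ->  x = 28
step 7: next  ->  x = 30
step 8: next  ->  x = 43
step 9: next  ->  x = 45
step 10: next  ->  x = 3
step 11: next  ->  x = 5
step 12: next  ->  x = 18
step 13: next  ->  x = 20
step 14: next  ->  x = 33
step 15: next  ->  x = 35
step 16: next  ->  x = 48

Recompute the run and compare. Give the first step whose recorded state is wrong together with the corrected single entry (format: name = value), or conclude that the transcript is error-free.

step 3, x = 54

Step 1: x = (34*4 + 13) mod 55 = 39 — consistent with the transcript.
Step 2: x = (34*39 + 13) mod 55 = 19 — checks out.
Step 3: x = (34*19 + 13) mod 55 = 54 — a discrepancy with the transcript.
Conclusion: step 3 carries the first error; the entry should be x = 54.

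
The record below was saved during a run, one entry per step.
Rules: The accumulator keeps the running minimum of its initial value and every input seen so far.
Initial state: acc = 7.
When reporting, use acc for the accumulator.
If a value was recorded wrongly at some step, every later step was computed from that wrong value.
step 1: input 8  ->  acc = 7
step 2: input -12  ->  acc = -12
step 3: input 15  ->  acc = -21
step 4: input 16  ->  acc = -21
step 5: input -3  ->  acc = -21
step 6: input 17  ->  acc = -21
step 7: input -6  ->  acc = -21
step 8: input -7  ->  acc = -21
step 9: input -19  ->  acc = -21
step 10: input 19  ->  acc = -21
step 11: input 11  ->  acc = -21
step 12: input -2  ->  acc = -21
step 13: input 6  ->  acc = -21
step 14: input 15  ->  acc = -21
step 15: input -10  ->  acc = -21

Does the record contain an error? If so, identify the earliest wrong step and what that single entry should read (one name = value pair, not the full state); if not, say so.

step 3, acc = -12

Step 1: acc = min(7, 8) = 7 — checks out.
Step 2: acc = min(7, -12) = -12 — exactly as logged.
Step 3: acc = min(-12, 15) = -12 — the record disagrees here.
First incorrect step: 3; the correct value is acc = -12.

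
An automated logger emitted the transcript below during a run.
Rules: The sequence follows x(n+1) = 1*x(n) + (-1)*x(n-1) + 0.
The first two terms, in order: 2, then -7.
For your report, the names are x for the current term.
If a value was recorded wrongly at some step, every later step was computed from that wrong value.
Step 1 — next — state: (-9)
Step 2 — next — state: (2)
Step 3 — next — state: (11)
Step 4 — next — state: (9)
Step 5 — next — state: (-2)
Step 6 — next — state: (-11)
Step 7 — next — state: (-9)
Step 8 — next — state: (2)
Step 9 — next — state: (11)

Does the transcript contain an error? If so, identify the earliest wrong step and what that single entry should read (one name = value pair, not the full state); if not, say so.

step 2, x = -2

Step 1: x = 1*(-7) + (-1)*(2) + (0) = -9 — matches.
Step 2: x = 1*(-9) + (-1)*(-7) + (0) = -2 — this is not what the transcript shows.
The earliest wrong entry is at step 2: it should read x = -2.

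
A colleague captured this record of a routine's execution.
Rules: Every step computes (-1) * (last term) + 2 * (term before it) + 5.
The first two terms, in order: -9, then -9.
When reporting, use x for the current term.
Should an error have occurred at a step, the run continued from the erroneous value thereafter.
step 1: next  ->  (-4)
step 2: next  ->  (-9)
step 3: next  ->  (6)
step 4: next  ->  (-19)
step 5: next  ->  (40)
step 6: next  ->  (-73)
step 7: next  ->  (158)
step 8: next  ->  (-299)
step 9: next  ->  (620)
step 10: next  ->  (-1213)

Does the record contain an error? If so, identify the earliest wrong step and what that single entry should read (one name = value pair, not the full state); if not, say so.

Recomputing the run from the initial state:
step 1: x = -4
step 2: x = -9
step 3: x = 6
step 4: x = -19
step 5: x = 36
step 6: x = -69
step 7: x = 146
step 8: x = -279
step 9: x = 576
step 10: x = -1129
The first disagreement with the record is at step 5, where the value should be x = 36.

step 5, x = 36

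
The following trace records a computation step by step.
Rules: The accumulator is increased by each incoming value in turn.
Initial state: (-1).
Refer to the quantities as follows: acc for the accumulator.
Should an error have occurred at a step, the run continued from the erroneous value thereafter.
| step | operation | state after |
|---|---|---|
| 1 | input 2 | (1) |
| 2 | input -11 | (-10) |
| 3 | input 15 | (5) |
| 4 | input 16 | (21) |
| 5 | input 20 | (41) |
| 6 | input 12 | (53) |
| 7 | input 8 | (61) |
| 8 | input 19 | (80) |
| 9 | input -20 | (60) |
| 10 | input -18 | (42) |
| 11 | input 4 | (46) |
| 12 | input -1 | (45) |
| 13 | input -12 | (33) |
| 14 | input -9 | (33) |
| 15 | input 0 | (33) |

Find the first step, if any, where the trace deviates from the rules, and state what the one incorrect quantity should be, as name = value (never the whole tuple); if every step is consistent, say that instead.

1. acc = -1 + 2 = 1 (same as recorded)
2. acc = 1 + -11 = -10 (verified)
3. acc = -10 + 15 = 5 (consistent with the trace)
4. acc = 5 + 16 = 21 (agrees with the trace)
5. acc = 21 + 20 = 41 (agrees with the trace)
6. acc = 41 + 12 = 53 (same as recorded)
7. acc = 53 + 8 = 61 (in agreement)
8. acc = 61 + 19 = 80 (in agreement)
9. acc = 80 + -20 = 60 (same as recorded)
10. acc = 60 + -18 = 42 (exactly as logged)
11. acc = 42 + 4 = 46 (matches)
12. acc = 46 + -1 = 45 (agrees with the trace)
13. acc = 45 + -12 = 33 (consistent with the trace)
14. acc = 33 + -9 = 24 (first mismatch against the trace)
The audit stops at step 14: the recorded entry is wrong and should be acc = 24.

step 14, acc = 24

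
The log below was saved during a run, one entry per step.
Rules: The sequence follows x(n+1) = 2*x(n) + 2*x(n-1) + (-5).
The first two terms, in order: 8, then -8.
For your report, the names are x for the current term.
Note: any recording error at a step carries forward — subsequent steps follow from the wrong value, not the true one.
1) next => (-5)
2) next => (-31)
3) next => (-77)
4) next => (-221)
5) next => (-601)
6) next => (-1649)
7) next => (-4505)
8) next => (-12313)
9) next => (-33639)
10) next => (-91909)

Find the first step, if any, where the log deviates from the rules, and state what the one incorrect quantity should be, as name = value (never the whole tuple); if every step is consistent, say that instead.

step 9, x = -33641

Step 1: x = 2*(-8) + (2)*(8) + (-5) = -5 — in agreement.
Step 2: x = 2*(-5) + (2)*(-8) + (-5) = -31 — agrees with the log.
Step 3: x = 2*(-31) + (2)*(-5) + (-5) = -77 — in agreement.
Step 4: x = 2*(-77) + (2)*(-31) + (-5) = -221 — consistent with the log.
Step 5: x = 2*(-221) + (2)*(-77) + (-5) = -601 — confirmed correct.
Step 6: x = 2*(-601) + (2)*(-221) + (-5) = -1649 — consistent with the log.
Step 7: x = 2*(-1649) + (2)*(-601) + (-5) = -4505 — checks out.
Step 8: x = 2*(-4505) + (2)*(-1649) + (-5) = -12313 — consistent with the log.
Step 9: x = 2*(-12313) + (2)*(-4505) + (-5) = -33641 — a discrepancy with the log.
First deviation found at step 9; the corrected entry is x = -33641.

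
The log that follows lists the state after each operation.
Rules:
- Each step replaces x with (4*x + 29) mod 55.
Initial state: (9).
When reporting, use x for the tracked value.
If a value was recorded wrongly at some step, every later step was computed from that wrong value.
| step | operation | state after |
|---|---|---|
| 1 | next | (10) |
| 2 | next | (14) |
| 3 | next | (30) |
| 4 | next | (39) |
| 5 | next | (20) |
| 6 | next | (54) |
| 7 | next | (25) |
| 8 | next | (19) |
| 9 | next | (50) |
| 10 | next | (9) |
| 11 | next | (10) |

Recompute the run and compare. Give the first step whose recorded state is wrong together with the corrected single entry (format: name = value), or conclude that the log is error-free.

no error

Recomputing the run from the initial state:
step 1: x = 10
step 2: x = 14
step 3: x = 30
step 4: x = 39
step 5: x = 20
step 6: x = 54
step 7: x = 25
step 8: x = 19
step 9: x = 50
step 10: x = 9
step 11: x = 10
This matches the log at every step.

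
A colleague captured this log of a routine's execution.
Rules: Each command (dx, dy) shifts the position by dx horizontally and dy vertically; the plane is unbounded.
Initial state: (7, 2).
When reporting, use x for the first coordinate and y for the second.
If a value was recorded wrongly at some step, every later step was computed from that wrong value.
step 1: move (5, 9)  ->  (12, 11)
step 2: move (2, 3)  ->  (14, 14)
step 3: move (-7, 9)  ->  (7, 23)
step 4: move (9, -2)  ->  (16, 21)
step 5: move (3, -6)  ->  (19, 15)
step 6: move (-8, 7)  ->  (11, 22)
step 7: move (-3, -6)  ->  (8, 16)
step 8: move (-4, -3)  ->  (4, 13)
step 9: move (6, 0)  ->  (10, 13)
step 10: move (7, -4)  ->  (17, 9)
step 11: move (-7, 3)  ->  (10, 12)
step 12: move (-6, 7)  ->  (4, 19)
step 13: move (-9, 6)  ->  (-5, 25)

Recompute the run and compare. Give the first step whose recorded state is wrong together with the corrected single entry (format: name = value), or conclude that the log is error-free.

no error

1. x = 7 + (5) = 12, y = 2 + (9) = 11 (verified)
2. x = 12 + (2) = 14, y = 11 + (3) = 14 (confirmed correct)
3. x = 14 + (-7) = 7, y = 14 + (9) = 23 (matches)
4. x = 7 + (9) = 16, y = 23 + (-2) = 21 (in agreement)
5. x = 16 + (3) = 19, y = 21 + (-6) = 15 (consistent with the log)
6. x = 19 + (-8) = 11, y = 15 + (7) = 22 (consistent with the log)
7. x = 11 + (-3) = 8, y = 22 + (-6) = 16 (consistent with the log)
8. x = 8 + (-4) = 4, y = 16 + (-3) = 13 (same as recorded)
9. x = 4 + (6) = 10, y = 13 + (0) = 13 (matches)
10. x = 10 + (7) = 17, y = 13 + (-4) = 9 (no discrepancy)
11. x = 17 + (-7) = 10, y = 9 + (3) = 12 (verified)
12. x = 10 + (-6) = 4, y = 12 + (7) = 19 (consistent with the log)
13. x = 4 + (-9) = -5, y = 19 + (6) = 25 (confirmed correct)
The whole run recomputes cleanly — no discrepancies.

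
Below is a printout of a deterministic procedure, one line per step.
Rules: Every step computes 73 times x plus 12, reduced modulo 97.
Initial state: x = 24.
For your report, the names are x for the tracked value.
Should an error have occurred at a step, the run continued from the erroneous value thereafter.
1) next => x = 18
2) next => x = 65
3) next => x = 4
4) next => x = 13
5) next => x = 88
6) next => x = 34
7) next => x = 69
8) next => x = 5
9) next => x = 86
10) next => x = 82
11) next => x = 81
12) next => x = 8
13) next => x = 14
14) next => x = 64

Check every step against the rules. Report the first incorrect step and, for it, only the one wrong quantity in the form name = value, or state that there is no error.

no error

Recomputing the run from the initial state:
step 1: x = 18
step 2: x = 65
step 3: x = 4
step 4: x = 13
step 5: x = 88
step 6: x = 34
step 7: x = 69
step 8: x = 5
step 9: x = 86
step 10: x = 82
step 11: x = 81
step 12: x = 8
step 13: x = 14
step 14: x = 64
This matches the printout at every step.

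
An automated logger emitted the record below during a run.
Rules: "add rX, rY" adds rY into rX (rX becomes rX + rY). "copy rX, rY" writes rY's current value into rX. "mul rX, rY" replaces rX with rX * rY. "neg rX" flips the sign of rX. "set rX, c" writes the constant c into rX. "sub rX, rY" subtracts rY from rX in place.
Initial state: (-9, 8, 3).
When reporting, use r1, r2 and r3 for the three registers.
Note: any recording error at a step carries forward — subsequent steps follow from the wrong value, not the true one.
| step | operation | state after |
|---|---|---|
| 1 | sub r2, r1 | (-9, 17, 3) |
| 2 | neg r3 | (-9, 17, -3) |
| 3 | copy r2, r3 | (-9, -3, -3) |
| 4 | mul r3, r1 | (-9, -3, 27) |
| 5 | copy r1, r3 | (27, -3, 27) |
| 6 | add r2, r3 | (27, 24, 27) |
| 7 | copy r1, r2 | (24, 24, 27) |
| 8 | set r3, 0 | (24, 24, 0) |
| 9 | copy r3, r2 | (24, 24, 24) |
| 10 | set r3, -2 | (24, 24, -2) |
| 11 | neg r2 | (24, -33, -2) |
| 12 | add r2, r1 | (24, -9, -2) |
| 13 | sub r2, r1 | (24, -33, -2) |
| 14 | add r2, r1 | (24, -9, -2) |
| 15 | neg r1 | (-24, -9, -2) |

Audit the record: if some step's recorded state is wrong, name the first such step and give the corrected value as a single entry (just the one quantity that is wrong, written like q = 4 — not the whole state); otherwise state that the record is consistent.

Recomputing the run from the initial state:
step 1: r1 = -9, r2 = 17, r3 = 3
step 2: r1 = -9, r2 = 17, r3 = -3
step 3: r1 = -9, r2 = -3, r3 = -3
step 4: r1 = -9, r2 = -3, r3 = 27
step 5: r1 = 27, r2 = -3, r3 = 27
step 6: r1 = 27, r2 = 24, r3 = 27
step 7: r1 = 24, r2 = 24, r3 = 27
step 8: r1 = 24, r2 = 24, r3 = 0
step 9: r1 = 24, r2 = 24, r3 = 24
step 10: r1 = 24, r2 = 24, r3 = -2
step 11: r1 = 24, r2 = -24, r3 = -2
step 12: r1 = 24, r2 = 0, r3 = -2
step 13: r1 = 24, r2 = -24, r3 = -2
step 14: r1 = 24, r2 = 0, r3 = -2
step 15: r1 = -24, r2 = 0, r3 = -2
The first disagreement with the record is at step 11, where the value should be r2 = -24.

step 11, r2 = -24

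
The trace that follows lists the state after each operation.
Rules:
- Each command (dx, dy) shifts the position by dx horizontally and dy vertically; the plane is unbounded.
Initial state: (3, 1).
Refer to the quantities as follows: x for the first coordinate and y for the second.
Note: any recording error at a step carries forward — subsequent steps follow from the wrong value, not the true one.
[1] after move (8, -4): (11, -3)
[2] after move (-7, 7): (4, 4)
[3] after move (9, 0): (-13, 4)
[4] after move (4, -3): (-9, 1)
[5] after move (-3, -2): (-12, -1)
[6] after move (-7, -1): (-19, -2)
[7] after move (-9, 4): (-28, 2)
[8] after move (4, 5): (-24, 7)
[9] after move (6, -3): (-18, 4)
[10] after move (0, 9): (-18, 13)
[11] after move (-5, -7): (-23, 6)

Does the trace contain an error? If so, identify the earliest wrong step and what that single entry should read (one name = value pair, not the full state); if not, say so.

step 3, x = 13

1. x = 3 + (8) = 11, y = 1 + (-4) = -3 (same as recorded)
2. x = 11 + (-7) = 4, y = -3 + (7) = 4 (same as recorded)
3. x = 4 + (9) = 13, y = 4 + (0) = 4 (first mismatch against the trace)
First incorrect step: 3; the correct value is x = 13.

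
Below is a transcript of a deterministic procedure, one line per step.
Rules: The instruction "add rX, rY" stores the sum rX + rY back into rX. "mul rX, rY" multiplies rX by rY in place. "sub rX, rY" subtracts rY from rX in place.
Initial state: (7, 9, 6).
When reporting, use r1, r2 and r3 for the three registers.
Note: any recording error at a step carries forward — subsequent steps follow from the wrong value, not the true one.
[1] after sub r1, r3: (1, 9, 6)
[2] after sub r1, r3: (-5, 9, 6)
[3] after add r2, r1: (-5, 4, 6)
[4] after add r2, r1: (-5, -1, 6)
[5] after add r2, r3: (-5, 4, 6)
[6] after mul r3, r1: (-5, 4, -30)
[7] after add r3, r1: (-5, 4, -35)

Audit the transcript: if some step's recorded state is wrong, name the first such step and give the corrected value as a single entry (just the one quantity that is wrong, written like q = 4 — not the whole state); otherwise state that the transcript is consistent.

step 5, r2 = 5

Recomputing the run from the initial state:
step 1: r1 = 1, r2 = 9, r3 = 6
step 2: r1 = -5, r2 = 9, r3 = 6
step 3: r1 = -5, r2 = 4, r3 = 6
step 4: r1 = -5, r2 = -1, r3 = 6
step 5: r1 = -5, r2 = 5, r3 = 6
step 6: r1 = -5, r2 = 5, r3 = -30
step 7: r1 = -5, r2 = 5, r3 = -35
The first disagreement with the transcript is at step 5, where the value should be r2 = 5.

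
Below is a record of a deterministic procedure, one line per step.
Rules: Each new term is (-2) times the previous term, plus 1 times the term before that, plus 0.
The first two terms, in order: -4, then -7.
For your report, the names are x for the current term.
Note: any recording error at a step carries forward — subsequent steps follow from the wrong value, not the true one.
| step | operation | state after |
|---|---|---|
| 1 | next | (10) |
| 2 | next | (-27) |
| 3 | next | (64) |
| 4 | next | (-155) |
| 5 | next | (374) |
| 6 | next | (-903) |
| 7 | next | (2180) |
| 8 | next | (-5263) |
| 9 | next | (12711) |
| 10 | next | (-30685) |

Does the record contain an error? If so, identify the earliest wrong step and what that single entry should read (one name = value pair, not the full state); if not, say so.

Recomputing the run from the initial state:
step 1: x = 10
step 2: x = -27
step 3: x = 64
step 4: x = -155
step 5: x = 374
step 6: x = -903
step 7: x = 2180
step 8: x = -5263
step 9: x = 12706
step 10: x = -30675
The first disagreement with the record is at step 9, where the value should be x = 12706.

step 9, x = 12706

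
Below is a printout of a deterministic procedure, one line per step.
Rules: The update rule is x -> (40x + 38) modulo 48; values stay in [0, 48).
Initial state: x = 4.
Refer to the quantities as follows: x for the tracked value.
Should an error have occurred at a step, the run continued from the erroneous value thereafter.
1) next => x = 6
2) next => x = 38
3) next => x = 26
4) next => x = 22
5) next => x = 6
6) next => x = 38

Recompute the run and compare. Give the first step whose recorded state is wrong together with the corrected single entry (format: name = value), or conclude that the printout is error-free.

step 1: x = (40*4 + 38) mod 48 = 6 -> confirmed correct
step 2: x = (40*6 + 38) mod 48 = 38 -> no discrepancy
step 3: x = (40*38 + 38) mod 48 = 22 -> the recorded entry deviates here
First deviation found at step 3; the corrected entry is x = 22.

step 3, x = 22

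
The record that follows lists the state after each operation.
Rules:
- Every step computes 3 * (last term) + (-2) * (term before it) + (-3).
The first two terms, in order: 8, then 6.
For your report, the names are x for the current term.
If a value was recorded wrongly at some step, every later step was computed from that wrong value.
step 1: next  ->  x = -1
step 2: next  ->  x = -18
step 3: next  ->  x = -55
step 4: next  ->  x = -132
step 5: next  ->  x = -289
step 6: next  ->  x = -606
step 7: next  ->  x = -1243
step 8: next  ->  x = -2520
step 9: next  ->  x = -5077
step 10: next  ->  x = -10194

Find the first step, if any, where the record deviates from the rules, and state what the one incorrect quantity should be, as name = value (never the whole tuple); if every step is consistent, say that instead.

Recomputing the run from the initial state:
step 1: x = -1
step 2: x = -18
step 3: x = -55
step 4: x = -132
step 5: x = -289
step 6: x = -606
step 7: x = -1243
step 8: x = -2520
step 9: x = -5077
step 10: x = -10194
This matches the record at every step.

no error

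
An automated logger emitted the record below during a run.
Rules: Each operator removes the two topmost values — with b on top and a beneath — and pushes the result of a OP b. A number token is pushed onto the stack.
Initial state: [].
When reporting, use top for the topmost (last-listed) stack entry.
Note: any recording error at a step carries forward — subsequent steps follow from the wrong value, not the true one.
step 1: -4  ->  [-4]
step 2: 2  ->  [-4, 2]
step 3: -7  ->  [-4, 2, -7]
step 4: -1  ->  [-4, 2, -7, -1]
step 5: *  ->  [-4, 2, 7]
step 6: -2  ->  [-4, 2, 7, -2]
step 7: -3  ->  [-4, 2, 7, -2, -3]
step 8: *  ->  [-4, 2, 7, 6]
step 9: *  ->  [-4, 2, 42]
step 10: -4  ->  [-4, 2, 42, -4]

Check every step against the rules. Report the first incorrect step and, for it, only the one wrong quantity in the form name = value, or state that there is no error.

Recomputing the run from the initial state:
step 1: [-4]
step 2: [-4, 2]
step 3: [-4, 2, -7]
step 4: [-4, 2, -7, -1]
step 5: [-4, 2, 7]
step 6: [-4, 2, 7, -2]
step 7: [-4, 2, 7, -2, -3]
step 8: [-4, 2, 7, 6]
step 9: [-4, 2, 42]
step 10: [-4, 2, 42, -4]
This matches the record at every step.

no error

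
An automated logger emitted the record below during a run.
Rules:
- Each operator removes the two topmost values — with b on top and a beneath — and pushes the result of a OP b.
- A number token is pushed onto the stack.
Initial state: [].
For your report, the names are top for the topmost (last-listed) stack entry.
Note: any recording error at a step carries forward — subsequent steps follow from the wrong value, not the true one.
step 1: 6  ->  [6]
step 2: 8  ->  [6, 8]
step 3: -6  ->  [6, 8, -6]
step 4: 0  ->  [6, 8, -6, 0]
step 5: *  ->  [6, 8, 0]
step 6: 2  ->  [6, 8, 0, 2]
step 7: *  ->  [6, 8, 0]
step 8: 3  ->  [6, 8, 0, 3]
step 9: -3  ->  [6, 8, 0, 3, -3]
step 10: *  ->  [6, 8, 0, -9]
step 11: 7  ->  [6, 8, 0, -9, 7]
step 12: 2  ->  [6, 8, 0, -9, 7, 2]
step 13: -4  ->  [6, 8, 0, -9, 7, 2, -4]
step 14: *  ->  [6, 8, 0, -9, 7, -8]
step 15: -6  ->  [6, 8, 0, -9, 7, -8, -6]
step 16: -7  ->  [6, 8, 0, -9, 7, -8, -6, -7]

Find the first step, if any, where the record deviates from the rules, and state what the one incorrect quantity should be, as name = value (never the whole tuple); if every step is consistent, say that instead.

Step 1: push 6: top = 6 — agrees with the record.
Step 2: push 8: top = 8 — agrees with the record.
Step 3: push -6: top = -6 — confirmed correct.
Step 4: push 0: top = 0 — matches.
Step 5: -6 * 0 = 0 — in agreement.
Step 6: push 2: top = 2 — confirmed correct.
Step 7: 0 * 2 = 0 — checks out.
Step 8: push 3: top = 3 — verified.
Step 9: push -3: top = -3 — confirmed correct.
Step 10: 3 * -3 = -9 — matches.
Step 11: push 7: top = 7 — confirmed correct.
Step 12: push 2: top = 2 — consistent with the record.
Step 13: push -4: top = -4 — verified.
Step 14: 2 * -4 = -8 — same as recorded.
Step 15: push -6: top = -6 — checks out.
Step 16: push -7: top = -7 — verified.
Nothing is out of place; the run is error-free.

no error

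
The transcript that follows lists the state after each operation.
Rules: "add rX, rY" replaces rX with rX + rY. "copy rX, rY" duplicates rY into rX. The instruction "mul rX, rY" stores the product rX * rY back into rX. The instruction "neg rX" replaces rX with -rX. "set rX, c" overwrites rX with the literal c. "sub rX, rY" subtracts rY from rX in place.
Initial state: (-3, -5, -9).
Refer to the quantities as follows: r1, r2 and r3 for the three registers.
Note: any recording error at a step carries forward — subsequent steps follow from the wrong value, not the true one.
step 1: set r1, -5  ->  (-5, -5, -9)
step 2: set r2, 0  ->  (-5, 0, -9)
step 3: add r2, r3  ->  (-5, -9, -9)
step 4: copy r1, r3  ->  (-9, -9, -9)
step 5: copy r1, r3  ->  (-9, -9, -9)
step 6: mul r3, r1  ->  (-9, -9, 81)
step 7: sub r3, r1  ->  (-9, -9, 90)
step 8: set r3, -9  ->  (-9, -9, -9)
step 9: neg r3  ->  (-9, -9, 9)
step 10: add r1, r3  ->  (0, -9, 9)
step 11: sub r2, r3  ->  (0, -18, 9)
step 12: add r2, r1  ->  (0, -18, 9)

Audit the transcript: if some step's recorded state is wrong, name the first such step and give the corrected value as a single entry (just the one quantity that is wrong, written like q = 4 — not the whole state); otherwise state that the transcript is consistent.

Recomputing the run from the initial state:
step 1: r1 = -5, r2 = -5, r3 = -9
step 2: r1 = -5, r2 = 0, r3 = -9
step 3: r1 = -5, r2 = -9, r3 = -9
step 4: r1 = -9, r2 = -9, r3 = -9
step 5: r1 = -9, r2 = -9, r3 = -9
step 6: r1 = -9, r2 = -9, r3 = 81
step 7: r1 = -9, r2 = -9, r3 = 90
step 8: r1 = -9, r2 = -9, r3 = -9
step 9: r1 = -9, r2 = -9, r3 = 9
step 10: r1 = 0, r2 = -9, r3 = 9
step 11: r1 = 0, r2 = -18, r3 = 9
step 12: r1 = 0, r2 = -18, r3 = 9
This matches the transcript at every step.

no error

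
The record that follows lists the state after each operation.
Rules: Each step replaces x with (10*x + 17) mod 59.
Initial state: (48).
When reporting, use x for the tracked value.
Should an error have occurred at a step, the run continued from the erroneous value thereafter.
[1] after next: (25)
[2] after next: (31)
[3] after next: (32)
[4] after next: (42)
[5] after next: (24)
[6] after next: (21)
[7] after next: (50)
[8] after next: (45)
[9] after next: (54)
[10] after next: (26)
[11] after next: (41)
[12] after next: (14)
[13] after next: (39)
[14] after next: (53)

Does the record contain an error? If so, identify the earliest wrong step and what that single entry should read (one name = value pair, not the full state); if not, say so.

no error

step 1: x = (10*48 + 17) mod 59 = 25 -> exactly as logged
step 2: x = (10*25 + 17) mod 59 = 31 -> verified
step 3: x = (10*31 + 17) mod 59 = 32 -> verified
step 4: x = (10*32 + 17) mod 59 = 42 -> same as recorded
step 5: x = (10*42 + 17) mod 59 = 24 -> verified
step 6: x = (10*24 + 17) mod 59 = 21 -> same as recorded
step 7: x = (10*21 + 17) mod 59 = 50 -> no discrepancy
step 8: x = (10*50 + 17) mod 59 = 45 -> consistent with the record
step 9: x = (10*45 + 17) mod 59 = 54 -> exactly as logged
step 10: x = (10*54 + 17) mod 59 = 26 -> agrees with the record
step 11: x = (10*26 + 17) mod 59 = 41 -> matches
step 12: x = (10*41 + 17) mod 59 = 14 -> in agreement
step 13: x = (10*14 + 17) mod 59 = 39 -> verified
step 14: x = (10*39 + 17) mod 59 = 53 -> agrees with the record
Every step is consistent.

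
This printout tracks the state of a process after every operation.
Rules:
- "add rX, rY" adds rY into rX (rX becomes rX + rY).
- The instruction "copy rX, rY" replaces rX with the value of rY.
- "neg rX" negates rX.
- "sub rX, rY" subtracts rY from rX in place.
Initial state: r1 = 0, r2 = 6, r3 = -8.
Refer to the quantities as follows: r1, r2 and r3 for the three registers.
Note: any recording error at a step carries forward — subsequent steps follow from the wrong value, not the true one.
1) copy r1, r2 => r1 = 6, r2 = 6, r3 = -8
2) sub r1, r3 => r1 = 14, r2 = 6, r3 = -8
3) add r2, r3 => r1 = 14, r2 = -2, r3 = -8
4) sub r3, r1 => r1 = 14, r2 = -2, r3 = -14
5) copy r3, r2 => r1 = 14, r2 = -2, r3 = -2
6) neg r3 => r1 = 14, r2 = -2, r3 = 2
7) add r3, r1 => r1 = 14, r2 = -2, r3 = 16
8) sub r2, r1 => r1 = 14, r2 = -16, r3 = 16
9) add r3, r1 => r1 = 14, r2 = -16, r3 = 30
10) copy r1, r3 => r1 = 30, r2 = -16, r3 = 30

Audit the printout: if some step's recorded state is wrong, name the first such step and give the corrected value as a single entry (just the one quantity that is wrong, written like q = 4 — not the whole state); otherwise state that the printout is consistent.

1. r1 = 6 (exactly as logged)
2. r1 = 6 - -8 = 14 (no discrepancy)
3. r2 = 6 + -8 = -2 (no discrepancy)
4. r3 = -8 - 14 = -22 (the entry is off here)
So the first discrepancy is step 4, where the right value is r3 = -22.

step 4, r3 = -22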